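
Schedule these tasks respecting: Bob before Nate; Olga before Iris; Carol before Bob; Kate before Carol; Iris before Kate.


Constraints: Bob before Nate; Olga before Iris; Carol before Bob; Kate before Carol; Iris before Kate
Method: repeatedly schedule the remaining task that has no remaining task required before it.
  Step 1: remaining {Carol, Olga, Kate, Iris, Nate, Bob}; every task except Olga still has a predecessor pending → schedule Olga.
  Step 2: remaining {Carol, Kate, Iris, Nate, Bob}; every task except Iris still has a predecessor pending → schedule Iris.
  Step 3: remaining {Carol, Kate, Nate, Bob}; every task except Kate still has a predecessor pending → schedule Kate.
  Step 4: remaining {Carol, Nate, Bob}; every task except Carol still has a predecessor pending → schedule Carol.
  Step 5: remaining {Nate, Bob}; every task except Bob still has a predecessor pending → schedule Bob.
  Step 6: only Nate remains → schedule Nate.
Resulting order:

Olga → Iris → Kate → Carol → Bob → Nate


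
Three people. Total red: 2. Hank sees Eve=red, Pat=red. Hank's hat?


Total red = 2, seen red = 2
Own red = 2 - 2 = 0
Hank's hat is blue.

blue


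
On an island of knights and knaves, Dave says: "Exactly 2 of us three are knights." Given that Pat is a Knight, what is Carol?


Dave claims exactly 2 knights among Dave, Pat, Carol.
Given: Pat is a Knight.

Case 1: Dave is a Knight (tells truth)
  Then exactly 2 of the three are knights.
  Counting Dave, Pat: 2 knight(s) so far. Need 0 more → Carol = Knave.
Case 2: Dave is a Knave (lies)
  Then the count is NOT 2.
  If Carol = Knight, count = 2 = 2 → claim would be true, contradicts lie.
  If Carol = Knave, count = 1 ≠ 2 → lie confirmed ✓

Carol is a Knave.

Knave


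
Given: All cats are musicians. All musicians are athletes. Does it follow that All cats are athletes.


Premise 1: All cats are musicians.
Premise 2: All musicians are athletes.
Conclusion: All cats are athletes.
Barbara syllogism (AAA-1): All A are B, All B are C → All A are C.
Middle term (musicians) distributed in premise 2.

Valid


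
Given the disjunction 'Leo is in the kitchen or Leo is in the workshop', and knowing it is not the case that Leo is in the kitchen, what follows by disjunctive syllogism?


Disjunctive syllogism: P ∨ Q, ¬P ⊢ Q
Disjunction: Leo is in the kitchen ∨ Leo is in the workshop
We know it is not the case that Leo is in the kitchen.
By disjunctive syllogism, the other disjunct must be true.

Leo is in the workshop


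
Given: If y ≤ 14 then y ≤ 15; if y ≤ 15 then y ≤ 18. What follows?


Hypothetical syllogism: P → Q, Q → R ⊢ P → R
Premise 1: y ≤ 14 → y ≤ 15
Premise 2: y ≤ 15 → y ≤ 18
Chain the implications: the middle term (y ≤ 15) links the two.
Conclusion: If y ≤ 14, then y ≤ 18.

If y ≤ 14, then y ≤ 18.


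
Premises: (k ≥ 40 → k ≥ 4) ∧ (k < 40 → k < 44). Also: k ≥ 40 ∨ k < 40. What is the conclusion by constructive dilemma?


Constructive dilemma: (P → Q) ∧ (R → S), P ∨ R ⊢ Q ∨ S
Premise 1: k ≥ 40 → k ≥ 4
Premise 2: k < 40 → k < 44
Premise 3: k ≥ 40 ∨ k < 40
Case 1: Assuming k ≥ 40, then by Premise 1, k ≥ 4.
Case 2: Assuming k < 40, then by Premise 2, k < 44.
Since one of k ≥ 40 or k < 40 must hold, we get k ≥ 4 or k < 44.

k ≥ 4 or k < 44.


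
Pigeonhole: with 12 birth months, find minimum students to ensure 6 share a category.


Pigeonhole: to guarantee k in one of n categories, need (k-1)×n + 1.
k = 6, n = 12
Minimum = (6-1) × 12 + 1 = 5 × 12 + 1

61


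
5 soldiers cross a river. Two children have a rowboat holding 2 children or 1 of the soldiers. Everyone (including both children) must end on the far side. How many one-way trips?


Per crossing of one of the soldiers: children→, one←, one of the soldiers→, one← = 4 trips
5 × 4 = 20, + 1 final children→ = 21
Minimum trips = 21

21


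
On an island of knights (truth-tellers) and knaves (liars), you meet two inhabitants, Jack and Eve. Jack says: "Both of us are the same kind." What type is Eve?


Jack says: "Both of us are the same kind."
Case 1: Jack is a Knight (truth-teller)
  Statement is true → they ARE the same → Eve is also a Knight
Case 2: Jack is a Knave (liar)
  Statement is false → they are NOT the same → Eve is a Knight
In both cases, Eve is a Knight.

Knight


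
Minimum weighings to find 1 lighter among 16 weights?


Each weighing has 3 outcomes (left heavy / balance / right heavy), so k weighings distinguish at most 3^k cases; splitting into three near-equal groups achieves this.
Need 3^k ≥ 16: 3^2 = 9 < 16 ≤ 3^3 = 27
k = ⌈log₃(16)⌉ = 3

3


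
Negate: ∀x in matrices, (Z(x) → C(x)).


Original: ∀x (Z(x) → C(x))
Rule: ¬∀→∃, ¬∃→∀, negate predicate.
Negation: ∃x (Z(x) ∧ ¬C(x))

∃x (Z(x) ∧ ¬C(x))


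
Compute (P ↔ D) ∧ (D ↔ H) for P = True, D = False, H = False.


P = True, D = False, H = False
Step 1: P ↔ D is true when P and D have the same value. Result: False
Step 2: D ↔ H is true when D and H have the same value. Result: True
Step 3: False ∧ True = False

False


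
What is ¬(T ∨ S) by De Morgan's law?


De Morgan's law: ¬(P ∨ Q) ≡ ¬P ∧ ¬Q
¬(T ∨ S) = ¬T ∧ ¬S

¬T ∧ ¬S


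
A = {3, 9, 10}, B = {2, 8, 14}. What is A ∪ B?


A = {3, 9, 10}
B = {2, 8, 14}
Operation: union
All elements combined: 2, 3, 8, 9, 10, 14

{2, 3, 8, 9, 10, 14}


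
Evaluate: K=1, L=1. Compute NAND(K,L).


K AND L = 1
NOT(1) = 0

0


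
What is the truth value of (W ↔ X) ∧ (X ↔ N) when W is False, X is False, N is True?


W = False, X = False, N = True
Step 1: W ↔ X is true when W and X have the same value. Result: True
Step 2: X ↔ N is true when X and N have the same value. Result: False
Step 3: True ∧ False = False

False


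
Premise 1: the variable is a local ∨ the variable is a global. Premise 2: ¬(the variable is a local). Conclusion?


Disjunctive syllogism: P ∨ Q, ¬P ⊢ Q
Disjunction: the variable is a local ∨ the variable is a global
We know it is not the case that the variable is a local.
By disjunctive syllogism, the other disjunct must be true.

The variable is a global


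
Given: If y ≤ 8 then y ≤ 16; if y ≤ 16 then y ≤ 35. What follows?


Hypothetical syllogism: P → Q, Q → R ⊢ P → R
Premise 1: y ≤ 8 → y ≤ 16
Premise 2: y ≤ 16 → y ≤ 35
Chain the implications: the middle term (y ≤ 16) links the two.
Conclusion: If y ≤ 8, then y ≤ 35.

If y ≤ 8, then y ≤ 35.


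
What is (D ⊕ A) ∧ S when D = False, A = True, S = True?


D = False, A = True, S = True
Step 1: D ⊕ A = False XOR True = True
Step 2: True ∧ S = True AND True = True
XOR true when exactly one of D,A is true; then AND with S.

True


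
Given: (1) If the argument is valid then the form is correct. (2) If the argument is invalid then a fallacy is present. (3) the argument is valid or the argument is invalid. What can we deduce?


Constructive dilemma: (P → Q) ∧ (R → S), P ∨ R ⊢ Q ∨ S
Premise 1: the argument is valid → the form is correct
Premise 2: the argument is invalid → a fallacy is present
Premise 3: the argument is valid ∨ the argument is invalid
Case 1: Assuming the argument is valid, then by Premise 1, the form is correct.
Case 2: Assuming the argument is invalid, then by Premise 2, a fallacy is present.
Since one of the argument is valid or the argument is invalid must hold, we get the form is correct or a fallacy is present.

The form is correct or a fallacy is present.


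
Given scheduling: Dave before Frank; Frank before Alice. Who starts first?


Constraints: Dave before Frank; Frank before Alice
The first task can have nothing scheduled before it, so it must never appear on the right of a 'before'.
Tasks appearing after some 'before': Frank, Alice.
The only task not in that list is Dave → it is first.

Dave


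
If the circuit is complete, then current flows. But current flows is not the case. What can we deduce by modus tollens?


Modus tollens: P → Q, ¬Q ⊢ ¬P
P: the circuit is complete
Q: current flows
We have P → Q and Q is false.
By modus tollens, P must be false.

It is not the case that the circuit is complete


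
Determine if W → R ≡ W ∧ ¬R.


Expression 1: W → R
Expression 2: W ∧ ¬R
Truth table (W R | Expr1 Expr2):
  T T |   T     F   ← differ
  T F |   F     T   ← differ
  F T |   T     F   ← differ
  F F |   T     F   ← differ
Counterexample: W=T, R=T gives Expr1 = T but Expr2 = F, so the expressions are NOT logically equivalent.

No


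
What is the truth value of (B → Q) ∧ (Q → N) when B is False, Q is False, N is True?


B = False, Q = False, N = True
Step 1: B → Q is false only when B=True and Q=False. Result: True
Step 2: Q → N is false only when Q=True and N=False. Result: True
Step 3: True ∧ True = True

True


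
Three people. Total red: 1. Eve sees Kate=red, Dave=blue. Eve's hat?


Total red = 1, seen red = 1
Own red = 1 - 1 = 0
Eve's hat is blue.

blue


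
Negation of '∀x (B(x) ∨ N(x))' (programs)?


Original: ∀x (B(x) ∨ N(x))
Rule: ¬∀→∃, ¬∃→∀, negate predicate.
Negation: ∃x (¬B(x) ∧ ¬N(x))

∃x (¬B(x) ∧ ¬N(x))


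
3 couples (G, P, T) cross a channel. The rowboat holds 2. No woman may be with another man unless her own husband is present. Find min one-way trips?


Label couples G, P, T (H = husband, W = wife).
Counting alone: 6 people, the rowboat carries 2 and someone must bring it back, so each round trip nets at most +1 on the far side until the last crossing → at least 9 trips. The jealousy constraint makes 9 impossible; the shortest valid schedule has 11:
1. WG+WP →  (far: WG,WP; near: HG,HP,HT,WT)
2. WG ←       (far: WP; near: HG,HP,HT,WG,WT)
3. WG+WT →  (far: WG,WP,WT; near: HG,HP,HT)
4. WG ←       (far: WP,WT; near: HG,HP,HT,WG)
5. HP+HT →  (far: HP,WP,HT,WT; near: HG,WG)
6. HP+WP ←  (far: HT,WT; near: HG,WG,HP,WP)
7. HG+HP →  (far: HG,HP,HT,WT; near: WG,WP)
8. WT ←       (far: HG,HP,HT; near: WG,WP,WT)
9. WG+WP →  (far: HG,WG,HP,WP,HT; near: WT)
10. HT ←      (far: HG,WG,HP,WP; near: HT,WT)
11. HT+WT → (far: all six; near: empty)
In every state each wife is either with her husband or with no other man.
Minimum trips = 11

11


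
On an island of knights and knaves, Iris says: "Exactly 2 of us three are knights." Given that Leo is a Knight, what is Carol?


Iris claims exactly 2 knights among Iris, Leo, Carol.
Given: Leo is a Knight.

Case 1: Iris is a Knight (tells truth)
  Then exactly 2 of the three are knights.
  Counting Iris, Leo: 2 knight(s) so far. Need 0 more → Carol = Knave.
Case 2: Iris is a Knave (lies)
  Then the count is NOT 2.
  If Carol = Knight, count = 2 = 2 → claim would be true, contradicts lie.
  If Carol = Knave, count = 1 ≠ 2 → lie confirmed ✓

Carol is a Knave.

Knave


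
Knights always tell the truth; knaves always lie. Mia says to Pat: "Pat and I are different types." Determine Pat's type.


Mia says: "Pat and I are different types."
Case 1: Mia is a Knight (truth-teller)
  Statement is true → they ARE different → Pat is a Knave
Case 2: Mia is a Knave (liar)
  Statement is false → they are NOT different → Pat is a Knave
In both cases, Pat is a Knave.

Knave


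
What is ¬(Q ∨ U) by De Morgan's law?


De Morgan's law: ¬(P ∨ Q) ≡ ¬P ∧ ¬Q
¬(Q ∨ U) = ¬Q ∧ ¬U

¬Q ∧ ¬U


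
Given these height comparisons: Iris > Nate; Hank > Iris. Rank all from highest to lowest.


Constraints: Iris > Nate; Hank > Iris
Method: at each step, the next-highest is the one remaining person who never appears on the smaller side of a constraint between remaining people.
  Step 1: remaining {Hank, Nate, Iris}; on the smaller side: {Nate, Iris} → Hank is next (Hank > Iris).
  Step 2: remaining {Nate, Iris}; on the smaller side: {Nate} → Iris is next (Iris > Nate).
  Step 3: only Nate remains → lowest.
Final ranking (highest to lowest):

Hank > Iris > Nate


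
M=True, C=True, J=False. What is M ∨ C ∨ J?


M = True, C = True, J = False
Expression: M ∨ C ∨ J
Step 1: M ∨ C = True OR True = True
Step 2: (True) ∨ J = True OR False = True

True


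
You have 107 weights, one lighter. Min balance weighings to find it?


Each weighing has 3 outcomes (left heavy / balance / right heavy), so k weighings distinguish at most 3^k cases; splitting into three near-equal groups achieves this.
Need 3^k ≥ 107: 3^4 = 81 < 107 ≤ 3^5 = 243
k = ⌈log₃(107)⌉ = 5

5


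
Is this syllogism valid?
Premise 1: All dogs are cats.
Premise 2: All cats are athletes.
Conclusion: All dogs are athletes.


Premise 1: All dogs are cats.
Premise 2: All cats are athletes.
Conclusion: All dogs are athletes.
Barbara syllogism (AAA-1): All A are B, All B are C → All A are C.
Middle term (cats) distributed in premise 2.

Valid


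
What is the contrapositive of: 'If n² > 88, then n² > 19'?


Original: If n² > 88, then n² > 19
Contrapositive: If ¬Q, then ¬P
Negate Q: not (n² > 19)
Negate P: not (n² > 88)

If not (n² > 19), then not (n² > 88).


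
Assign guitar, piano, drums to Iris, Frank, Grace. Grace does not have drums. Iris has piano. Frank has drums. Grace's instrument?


From clues:
  Frank → drums
  Iris → piano
By elimination, Grace gets the remaining.

guitar


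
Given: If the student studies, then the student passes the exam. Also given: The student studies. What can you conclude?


Modus ponens: P → Q, P ⊢ Q
P: the student studies
Q: the student passes the exam
We have P → Q and P is true.
By modus ponens, Q must be true.

The student passes the exam


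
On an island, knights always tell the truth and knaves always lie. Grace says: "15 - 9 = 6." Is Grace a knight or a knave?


Statement: "15 - 9 = 6."
Actual: 15 - 9 = 6
Claimed: 6
Statement is TRUE → Grace tells the truth → Knight

Knight


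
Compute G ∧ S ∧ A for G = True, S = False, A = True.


G = True, S = False, A = True
Step 1: G ∧ S = True AND False = False
Step 2: (False) ∧ A = (False) AND True = False
AND is true only when ALL operands are true.

False


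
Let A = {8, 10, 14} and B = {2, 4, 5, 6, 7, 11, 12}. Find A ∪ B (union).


A = {8, 10, 14}
B = {2, 4, 5, 6, 7, 11, 12}
Operation: union
All elements combined: 2, 4, 5, 6, 7, 8, 10, 11, 12, 14

{2, 4, 5, 6, 7, 8, 10, 11, 12, 14}


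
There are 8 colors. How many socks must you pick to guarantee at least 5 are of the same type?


Pigeonhole: to guarantee k in one of n categories, need (k-1)×n + 1.
k = 5, n = 8
Minimum = (5-1) × 8 + 1 = 4 × 8 + 1

33


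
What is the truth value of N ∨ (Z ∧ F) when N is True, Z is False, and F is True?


N = True, Z = False, F = True
Step 1: Z ∧ F = False AND True = False
Step 2: N ∨ False = True OR False = True
AND evaluated first (higher precedence); then OR applied.

True


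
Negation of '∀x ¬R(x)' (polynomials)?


Original: ∀x ¬R(x)
Rule: ¬∀→∃, ¬∃→∀, negate predicate.
Negation: ∃x R(x)

∃x R(x)


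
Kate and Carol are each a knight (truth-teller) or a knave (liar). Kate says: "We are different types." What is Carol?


Kate says: "We are different types."
Case 1: Kate is a Knight (truth-teller)
  Statement is true → they ARE different → Carol is a Knave
Case 2: Kate is a Knave (liar)
  Statement is false → they are NOT different → Carol is a Knave
In both cases, Carol is a Knave.

Knave


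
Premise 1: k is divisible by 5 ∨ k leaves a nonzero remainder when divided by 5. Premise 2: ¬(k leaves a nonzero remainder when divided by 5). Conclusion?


Disjunctive syllogism: P ∨ Q, ¬P ⊢ Q
Disjunction: k is divisible by 5 ∨ k leaves a nonzero remainder when divided by 5
We know it is not the case that k leaves a nonzero remainder when divided by 5.
By disjunctive syllogism, the other disjunct must be true.

k is divisible by 5


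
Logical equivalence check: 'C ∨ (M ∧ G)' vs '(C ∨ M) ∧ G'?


Expression 1: C ∨ (M ∧ G)
Expression 2: (C ∨ M) ∧ G
Truth table (C M G | Expr1 Expr2):
  T T T |   T     T
  T T F |   T     F   ← differ
  T F T |   T     T
  T F F |   T     F   ← differ
  F T T |   T     T
  F T F |   F     F
  F F T |   F     F
  F F F |   F     F
Counterexample: C=T, M=T, G=F gives Expr1 = T but Expr2 = F, so the expressions are NOT logically equivalent.

No


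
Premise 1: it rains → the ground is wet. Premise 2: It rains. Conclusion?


Modus ponens: P → Q, P ⊢ Q
P: it rains
Q: the ground is wet
We have P → Q and P is true.
By modus ponens, Q must be true.

The ground is wet


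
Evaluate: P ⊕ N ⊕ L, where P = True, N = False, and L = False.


P = True, N = False, L = False
Step 1: P ⊕ N = True XOR False = True
Step 2: True ⊕ L = True XOR False = True
XOR is true when an odd number of operands are true.

True


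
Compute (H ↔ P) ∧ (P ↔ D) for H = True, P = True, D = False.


H = True, P = True, D = False
Step 1: H ↔ P is true when H and P have the same value. Result: True
Step 2: P ↔ D is true when P and D have the same value. Result: False
Step 3: True ∧ False = False

False


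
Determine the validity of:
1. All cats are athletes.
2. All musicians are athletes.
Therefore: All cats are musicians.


Premise 1: All cats are athletes.
Premise 2: All musicians are athletes.
Conclusion: All cats are musicians.
Fallacy: undistributed middle. athletes is predicate in both.
Counterexample: cats and musicians could be disjoint subsets of athletes.

Invalid


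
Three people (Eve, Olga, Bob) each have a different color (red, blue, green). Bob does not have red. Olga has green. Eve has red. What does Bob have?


From clues:
  Olga → green
  Eve → red
By elimination, Bob gets the remaining.

blue


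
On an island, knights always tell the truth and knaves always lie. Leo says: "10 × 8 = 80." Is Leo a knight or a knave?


Statement: "10 × 8 = 80."
Actual: 10 × 8 = 80
Claimed: 80
Statement is TRUE → Leo tells the truth → Knight

Knight


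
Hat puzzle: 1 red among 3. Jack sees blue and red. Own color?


Total red = 1, seen red = 1
Own red = 1 - 1 = 0
Jack's hat is blue.

blue


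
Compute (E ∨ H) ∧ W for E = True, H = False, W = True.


E = True, H = False, W = True
Step 1: E ∨ H = True OR False = True
Step 2: True ∧ W = True AND True = True
OR is true when at least one operand is true; AND requires both.

True


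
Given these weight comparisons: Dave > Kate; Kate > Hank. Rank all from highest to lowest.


Constraints: Dave > Kate; Kate > Hank
Method: at each step, the next-highest is the one remaining person who never appears on the smaller side of a constraint between remaining people.
  Step 1: remaining {Dave, Kate, Hank}; on the smaller side: {Kate, Hank} → Dave is next (Dave > Kate).
  Step 2: remaining {Kate, Hank}; on the smaller side: {Hank} → Kate is next (Kate > Hank).
  Step 3: only Hank remains → lowest.
Final ranking (highest to lowest):

Dave > Kate > Hank


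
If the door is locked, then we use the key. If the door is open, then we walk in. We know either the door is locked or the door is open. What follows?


Constructive dilemma: (P → Q) ∧ (R → S), P ∨ R ⊢ Q ∨ S
Premise 1: the door is locked → we use the key
Premise 2: the door is open → we walk in
Premise 3: the door is locked ∨ the door is open
Case 1: Assuming the door is locked, then by Premise 1, we use the key.
Case 2: Assuming the door is open, then by Premise 2, we walk in.
Since one of the door is locked or the door is open must hold, we get we use the key or we walk in.

We use the key or we walk in.


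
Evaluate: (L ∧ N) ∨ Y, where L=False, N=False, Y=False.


L = False, N = False, Y = False
Expression: (L ∧ N) ∨ Y
Step 1: L ∧ N = False AND False = False
Step 2: (False) ∨ Y = False OR False = False

False


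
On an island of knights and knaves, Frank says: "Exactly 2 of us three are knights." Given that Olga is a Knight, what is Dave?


Frank claims exactly 2 knights among Frank, Olga, Dave.
Given: Olga is a Knight.

Case 1: Frank is a Knight (tells truth)
  Then exactly 2 of the three are knights.
  Counting Frank, Olga: 2 knight(s) so far. Need 0 more → Dave = Knave.
Case 2: Frank is a Knave (lies)
  Then the count is NOT 2.
  If Dave = Knight, count = 2 = 2 → claim would be true, contradicts lie.
  If Dave = Knave, count = 1 ≠ 2 → lie confirmed ✓

Dave is a Knave.

Knave


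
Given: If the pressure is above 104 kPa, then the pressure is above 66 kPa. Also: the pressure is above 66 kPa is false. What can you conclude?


Modus tollens: P → Q, ¬Q ⊢ ¬P
P: the pressure is above 104 kPa
Q: the pressure is above 66 kPa
We have P → Q and Q is false.
By modus tollens, P must be false.

It is not the case that the pressure is above 104 kPa


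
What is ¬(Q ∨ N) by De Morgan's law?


De Morgan's law: ¬(P ∨ Q) ≡ ¬P ∧ ¬Q
¬(Q ∨ N) = ¬Q ∧ ¬N

¬Q ∧ ¬N


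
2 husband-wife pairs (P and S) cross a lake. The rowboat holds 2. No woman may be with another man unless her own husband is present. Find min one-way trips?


Label couples P and S.
1. WP+WS → (far: WP,WS; near: HP,HS)
2. WP ←   (far: WS; near: HP,HS,WP)
3. HP+HS → (far: HP,HS,WS; near: WP)
4. HP ←   (far: HS,WS; near: HP,WP)  — HP returns, since WP is alone on near bank
5. HP+WP → (far: all four; near: empty)
Every state respects the constraint.
Minimum trips = 5

5


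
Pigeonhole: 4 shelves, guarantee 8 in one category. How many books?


Pigeonhole: to guarantee k in one of n categories, need (k-1)×n + 1.
k = 8, n = 4
Minimum = (8-1) × 4 + 1 = 7 × 4 + 1

29


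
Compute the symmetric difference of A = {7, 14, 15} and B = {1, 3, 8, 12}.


A = {7, 14, 15}
B = {1, 3, 8, 12}
Operation: symmetric difference
In A only: [7, 14, 15], in B only: [1, 3, 8, 12]

{1, 3, 7, 8, 12, 14, 15}


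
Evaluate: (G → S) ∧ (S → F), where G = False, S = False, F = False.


G = False, S = False, F = False
Step 1: G → S is false only when G=True and S=False. Result: True
Step 2: S → F is false only when S=True and F=False. Result: True
Step 3: True ∧ True = True

True


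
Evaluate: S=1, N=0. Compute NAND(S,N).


S AND N = 0
NOT(0) = 1

1


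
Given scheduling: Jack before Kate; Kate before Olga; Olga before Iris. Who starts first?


Constraints: Jack before Kate; Kate before Olga; Olga before Iris
The first task can have nothing scheduled before it, so it must never appear on the right of a 'before'.
Tasks appearing after some 'before': Kate, Olga, Iris.
The only task not in that list is Jack → it is first.

Jack


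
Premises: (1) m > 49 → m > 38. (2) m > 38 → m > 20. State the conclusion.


Hypothetical syllogism: P → Q, Q → R ⊢ P → R
Premise 1: m > 49 → m > 38
Premise 2: m > 38 → m > 20
Chain the implications: the middle term (m > 38) links the two.
Conclusion: If m > 49, then m > 20.

If m > 49, then m > 20.


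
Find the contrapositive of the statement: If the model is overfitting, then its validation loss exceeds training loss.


Original: If the model is overfitting, then its validation loss exceeds training loss
Contrapositive: If ¬Q, then ¬P
Negate Q: not (its validation loss exceeds training loss)
Negate P: not (the model is overfitting)

If not (its validation loss exceeds training loss), then not (the model is overfitting).


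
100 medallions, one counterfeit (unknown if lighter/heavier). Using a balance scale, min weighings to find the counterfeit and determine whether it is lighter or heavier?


Let n = 100. 200 possibilities (n medallions × lighter/heavier); each weighing has 3 outcomes.
Bound for k weighings: say the first weighing puts j medallions on each pan. If it tips, the 2j weighed medallions remain suspects (each with a known direction) and k-1 weighings give 3^(k-1) outcomes; 3^(k-1) is odd, so 2j ≤ 3^(k-1) - 1. If it balances, the n - 2j unweighed medallions remain with direction unknown: 2(n - 2j) ≤ 3^(k-1) - 1 by the same parity argument. Adding, n ≤ (3^(k-1) - 1) + (3^(k-1) - 1)/2 = (3^k - 3)/2, and the classical three-group strategy achieves this (3 medallions in 2 weighings, 12 in 3, 39 in 4, 120 in 5).
So we need the smallest k with (3^k - 3)/2 ≥ 100.
k = 4: (3^4 - 3)/2 = 39 < 100 ✗
k = 5: (3^5 - 3)/2 = 120 ≥ 100 ✓

5


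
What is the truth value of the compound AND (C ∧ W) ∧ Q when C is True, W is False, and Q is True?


C = True, W = False, Q = True
Step 1: C ∧ W = True AND False = False
Step 2: False ∧ Q = False AND True = False
AND is true only when ALL operands are true.

False


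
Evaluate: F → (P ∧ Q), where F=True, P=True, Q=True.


F = True, P = True, Q = True
Expression: F → (P ∧ Q)
Step 1: P ∧ Q = True AND True = True
Step 2: F → (True) = True → True = True

True


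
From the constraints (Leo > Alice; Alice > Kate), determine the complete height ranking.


Constraints: Leo > Alice; Alice > Kate
Method: at each step, the next-highest is the one remaining person who never appears on the smaller side of a constraint between remaining people.
  Step 1: remaining {Alice, Leo, Kate}; on the smaller side: {Alice, Kate} → Leo is next (Leo > Alice).
  Step 2: remaining {Alice, Kate}; on the smaller side: {Kate} → Alice is next (Alice > Kate).
  Step 3: only Kate remains → lowest.
Final ranking (highest to lowest):

Leo > Alice > Kate


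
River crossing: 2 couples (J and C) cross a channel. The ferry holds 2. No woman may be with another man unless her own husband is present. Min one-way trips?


Label couples J and C.
1. WJ+WC → (far: WJ,WC; near: HJ,HC)
2. WJ ←   (far: WC; near: HJ,HC,WJ)
3. HJ+HC → (far: HJ,HC,WC; near: WJ)
4. HJ ←   (far: HC,WC; near: HJ,WJ)  — HJ returns, since WJ is alone on near bank
5. HJ+WJ → (far: all four; near: empty)
Every state respects the constraint.
Minimum trips = 5

5


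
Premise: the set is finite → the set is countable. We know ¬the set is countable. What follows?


Modus tollens: P → Q, ¬Q ⊢ ¬P
P: the set is finite
Q: the set is countable
We have P → Q and Q is false.
By modus tollens, P must be false.

It is not the case that the set is finite


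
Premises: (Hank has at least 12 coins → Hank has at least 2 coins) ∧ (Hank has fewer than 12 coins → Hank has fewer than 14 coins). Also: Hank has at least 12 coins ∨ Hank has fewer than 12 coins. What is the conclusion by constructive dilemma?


Constructive dilemma: (P → Q) ∧ (R → S), P ∨ R ⊢ Q ∨ S
Premise 1: Hank has at least 12 coins → Hank has at least 2 coins
Premise 2: Hank has fewer than 12 coins → Hank has fewer than 14 coins
Premise 3: Hank has at least 12 coins ∨ Hank has fewer than 12 coins
Case 1: Assuming Hank has at least 12 coins, then by Premise 1, Hank has at least 2 coins.
Case 2: Assuming Hank has fewer than 12 coins, then by Premise 2, Hank has fewer than 14 coins.
Since one of Hank has at least 12 coins or Hank has fewer than 12 coins must hold, we get Hank has at least 2 coins or Hank has fewer than 14 coins.

Hank has at least 2 coins or Hank has fewer than 14 coins.


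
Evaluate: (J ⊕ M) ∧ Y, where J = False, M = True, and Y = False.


J = False, M = True, Y = False
Step 1: J ⊕ M = False XOR True = True
Step 2: True ∧ Y = True AND False = False
XOR true when exactly one of J,M is true; then AND with Y.

False


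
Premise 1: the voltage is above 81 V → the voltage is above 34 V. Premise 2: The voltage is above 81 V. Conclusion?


Modus ponens: P → Q, P ⊢ Q
P: the voltage is above 81 V
Q: the voltage is above 34 V
We have P → Q and P is true.
By modus ponens, Q must be true.

The voltage is above 34 V


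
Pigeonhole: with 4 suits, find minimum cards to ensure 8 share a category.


Pigeonhole: to guarantee k in one of n categories, need (k-1)×n + 1.
k = 8, n = 4
Minimum = (8-1) × 4 + 1 = 7 × 4 + 1

29


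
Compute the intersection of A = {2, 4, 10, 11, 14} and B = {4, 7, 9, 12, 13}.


A = {2, 4, 10, 11, 14}
B = {4, 7, 9, 12, 13}
Operation: intersection
Elements in both: 4

{4}


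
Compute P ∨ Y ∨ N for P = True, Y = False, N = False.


P = True, Y = False, N = False
Step 1: P ∨ Y = True OR False = True
Step 2: True ∨ N = True OR False = True
OR is true when at least one operand is true.

True


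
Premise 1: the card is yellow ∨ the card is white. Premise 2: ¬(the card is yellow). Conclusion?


Disjunctive syllogism: P ∨ Q, ¬P ⊢ Q
Disjunction: the card is yellow ∨ the card is white
We know it is not the case that the card is yellow.
By disjunctive syllogism, the other disjunct must be true.

The card is white


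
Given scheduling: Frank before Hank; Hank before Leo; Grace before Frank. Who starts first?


Constraints: Frank before Hank; Hank before Leo; Grace before Frank
The first task can have nothing scheduled before it, so it must never appear on the right of a 'before'.
Tasks appearing after some 'before': Hank, Leo, Frank.
The only task not in that list is Grace → it is first.

Grace


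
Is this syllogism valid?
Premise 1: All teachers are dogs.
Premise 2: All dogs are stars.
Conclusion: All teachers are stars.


Premise 1: All teachers are dogs.
Premise 2: All dogs are stars.
Conclusion: All teachers are stars.
Barbara syllogism (AAA-1): All A are B, All B are C → All A are C.
Middle term (dogs) distributed in premise 2.

Valid


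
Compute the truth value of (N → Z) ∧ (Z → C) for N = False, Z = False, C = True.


N = False, Z = False, C = True
Step 1: N → Z is false only when N=True and Z=False. Result: True
Step 2: Z → C is false only when Z=True and C=False. Result: True
Step 3: True ∧ True = True

True


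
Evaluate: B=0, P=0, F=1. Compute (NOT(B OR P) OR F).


B OR P = 0
NOT(0) = 1
1 OR 1 = 1

1


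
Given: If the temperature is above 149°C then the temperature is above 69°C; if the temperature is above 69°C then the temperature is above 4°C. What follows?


Hypothetical syllogism: P → Q, Q → R ⊢ P → R
Premise 1: the temperature is above 149°C → the temperature is above 69°C
Premise 2: the temperature is above 69°C → the temperature is above 4°C
Chain the implications: the middle term (the temperature is above 69°C) links the two.
Conclusion: If the temperature is above 149°C, then the temperature is above 4°C.

If the temperature is above 149°C, then the temperature is above 4°C.


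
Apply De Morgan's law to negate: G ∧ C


De Morgan's law: ¬(P ∧ Q) ≡ ¬P ∨ ¬Q
¬(G ∧ C) = ¬G ∨ ¬C

¬G ∨ ¬C


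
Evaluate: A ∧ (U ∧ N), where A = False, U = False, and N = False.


A = False, U = False, N = False
Step 1: U ∧ N = False AND False = False
Step 2: A ∧ False = False AND False = False
AND is true only when ALL operands are true.

False


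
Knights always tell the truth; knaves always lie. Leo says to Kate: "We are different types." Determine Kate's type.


Leo says: "We are different types."
Case 1: Leo is a Knight (truth-teller)
  Statement is true → they ARE different → Kate is a Knave
Case 2: Leo is a Knave (liar)
  Statement is false → they are NOT different → Kate is a Knave
In both cases, Kate is a Knave.

Knave


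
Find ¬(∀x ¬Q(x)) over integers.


Original: ∀x ¬Q(x)
Rule: ¬∀→∃, ¬∃→∀, negate predicate.
Negation: ∃x Q(x)

∃x Q(x)


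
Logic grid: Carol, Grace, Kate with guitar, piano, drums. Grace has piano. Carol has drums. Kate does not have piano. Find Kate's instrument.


From clues:
  Grace → piano
  Carol → drums
By elimination, Kate gets the remaining.

guitar


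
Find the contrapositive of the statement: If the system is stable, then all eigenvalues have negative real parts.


Original: If the system is stable, then all eigenvalues have negative real parts
Contrapositive: If ¬Q, then ¬P
Negate Q: not (all eigenvalues have negative real parts)
Negate P: not (the system is stable)

If not (all eigenvalues have negative real parts), then not (the system is stable).


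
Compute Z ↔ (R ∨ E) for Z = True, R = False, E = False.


Z = True, R = False, E = False
Step 1: R ∨ E = False OR False = False
Step 2: Z ↔ (False): true when both sides have same truth value.
Result: True ↔ False = False

False


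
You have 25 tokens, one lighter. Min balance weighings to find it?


Each weighing has 3 outcomes (left heavy / balance / right heavy), so k weighings distinguish at most 3^k cases; splitting into three near-equal groups achieves this.
Need 3^k ≥ 25: 3^2 = 9 < 25 ≤ 3^3 = 27
k = ⌈log₃(25)⌉ = 3

3


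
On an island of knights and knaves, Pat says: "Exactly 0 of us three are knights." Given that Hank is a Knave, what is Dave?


Pat claims exactly 0 knights among Pat, Hank, Dave.
Given: Hank is a Knave.

Case 1: Pat is a Knight (tells truth)
  Then exactly 0 of the three are knights.
  Counting Pat, Hank: 1 knight(s) so far. Need -1 more → impossible.
Case 2: Pat is a Knave (lies)
  Then the count is NOT 0.
  If Dave = Knave, count = 0 = 0 → claim would be true, contradicts lie.
  If Dave = Knight, count = 1 ≠ 0 → lie confirmed ✓

Dave is a Knight.

Knight


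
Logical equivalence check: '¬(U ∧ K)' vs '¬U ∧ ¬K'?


Expression 1: ¬(U ∧ K)
Expression 2: ¬U ∧ ¬K
Truth table (U K | Expr1 Expr2):
  T T |   F     F
  T F |   T     F   ← differ
  F T |   T     F   ← differ
  F F |   T     T
Counterexample: U=T, K=F gives Expr1 = T but Expr2 = F, so the expressions are NOT logically equivalent.

No


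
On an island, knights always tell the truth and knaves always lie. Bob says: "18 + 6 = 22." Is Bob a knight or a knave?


Statement: "18 + 6 = 22."
Actual: 18 + 6 = 24
Claimed: 22
Statement is FALSE → Bob lies → Knave

Knave


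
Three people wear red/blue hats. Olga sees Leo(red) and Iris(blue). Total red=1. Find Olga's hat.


Total red = 1, seen red = 1
Own red = 1 - 1 = 0
Olga's hat is blue.

blue


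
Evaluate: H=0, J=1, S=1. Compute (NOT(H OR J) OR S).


H OR J = 1
NOT(1) = 0
0 OR 1 = 1

1


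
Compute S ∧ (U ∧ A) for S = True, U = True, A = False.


S = True, U = True, A = False
Step 1: U ∧ A = True AND False = False
Step 2: S ∧ False = True AND False = False
AND is true only when ALL operands are true.

False


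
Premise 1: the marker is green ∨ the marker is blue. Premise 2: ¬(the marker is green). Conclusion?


Disjunctive syllogism: P ∨ Q, ¬P ⊢ Q
Disjunction: the marker is green ∨ the marker is blue
We know it is not the case that the marker is green.
By disjunctive syllogism, the other disjunct must be true.

The marker is blue


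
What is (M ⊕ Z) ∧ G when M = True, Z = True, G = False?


M = True, Z = True, G = False
Step 1: M ⊕ Z = True XOR True = False
Step 2: False ∧ G = False AND False = False
XOR true when exactly one of M,Z is true; then AND with G.

False


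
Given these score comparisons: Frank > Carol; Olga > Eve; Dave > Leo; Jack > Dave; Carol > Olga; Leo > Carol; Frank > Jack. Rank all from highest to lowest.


Constraints: Frank > Carol; Olga > Eve; Dave > Leo; Jack > Dave; Carol > Olga; Leo > Carol; Frank > Jack
Method: at each step, the next-highest is the one remaining person who never appears on the smaller side of a constraint between remaining people.
  Step 1: remaining {Eve, Leo, Frank, Olga, Jack, Carol, Dave}; on the smaller side: {Eve, Leo, Olga, Jack, Carol, Dave} → Frank is next (Frank > Carol; Frank > Jack).
  Step 2: remaining {Eve, Leo, Olga, Jack, Carol, Dave}; on the smaller side: {Eve, Leo, Olga, Carol, Dave} → Jack is next (Jack > Dave).
  Step 3: remaining {Eve, Leo, Olga, Carol, Dave}; on the smaller side: {Eve, Leo, Olga, Carol} → Dave is next (Dave > Leo).
  Step 4: remaining {Eve, Leo, Olga, Carol}; on the smaller side: {Eve, Olga, Carol} → Leo is next (Leo > Carol).
  Step 5: remaining {Eve, Olga, Carol}; on the smaller side: {Eve, Olga} → Carol is next (Carol > Olga).
  Step 6: remaining {Eve, Olga}; on the smaller side: {Eve} → Olga is next (Olga > Eve).
  Step 7: only Eve remains → lowest.
Final ranking (highest to lowest):

Frank > Jack > Dave > Leo > Carol > Olga > Eve


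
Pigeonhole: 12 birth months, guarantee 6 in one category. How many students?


Pigeonhole: to guarantee k in one of n categories, need (k-1)×n + 1.
k = 6, n = 12
Minimum = (6-1) × 12 + 1 = 5 × 12 + 1

61


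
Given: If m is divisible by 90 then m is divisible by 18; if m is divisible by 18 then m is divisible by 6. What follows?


Hypothetical syllogism: P → Q, Q → R ⊢ P → R
Premise 1: m is divisible by 90 → m is divisible by 18
Premise 2: m is divisible by 18 → m is divisible by 6
Chain the implications: the middle term (m is divisible by 18) links the two.
Conclusion: If m is divisible by 90, then m is divisible by 6.

If m is divisible by 90, then m is divisible by 6.


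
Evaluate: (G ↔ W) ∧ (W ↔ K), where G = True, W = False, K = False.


G = True, W = False, K = False
Step 1: G ↔ W is true when G and W have the same value. Result: False
Step 2: W ↔ K is true when W and K have the same value. Result: True
Step 3: False ∧ True = False

False


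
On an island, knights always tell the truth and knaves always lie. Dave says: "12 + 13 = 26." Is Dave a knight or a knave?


Statement: "12 + 13 = 26."
Actual: 12 + 13 = 25
Claimed: 26
Statement is FALSE → Dave lies → Knave

Knave


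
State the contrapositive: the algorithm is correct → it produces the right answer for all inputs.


Original: If the algorithm is correct, then it produces the right answer for all inputs
Contrapositive: If ¬Q, then ¬P
Negate Q: not (it produces the right answer for all inputs)
Negate P: not (the algorithm is correct)

If not (it produces the right answer for all inputs), then not (the algorithm is correct).


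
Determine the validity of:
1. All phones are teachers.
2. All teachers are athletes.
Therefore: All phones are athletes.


Premise 1: All phones are teachers.
Premise 2: All teachers are athletes.
Conclusion: All phones are athletes.
Barbara syllogism (AAA-1): All A are B, All B are C → All A are C.
Middle term (teachers) distributed in premise 2.

Valid


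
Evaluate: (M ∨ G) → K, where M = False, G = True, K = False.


M = False, G = True, K = False
Step 1: M ∨ G = False OR True = True
Step 2: (True) → K: false only when antecedent=True and K=False.
Result: False

False


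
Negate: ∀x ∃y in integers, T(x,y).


Original: ∀x ∃y T(x,y)
Rule: ¬∀→∃, ¬∃→∀, negate predicate.
Negation: ∃x ∀y ¬T(x,y)

∃x ∀y ¬T(x,y)


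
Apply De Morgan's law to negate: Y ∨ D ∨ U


De Morgan's law: ¬(P ∨ Q ∨ R) ≡ ¬P ∧ ¬Q ∧ ¬R
¬(Y ∨ D ∨ U) = ¬Y ∧ ¬D ∧ ¬U

¬Y ∧ ¬D ∧ ¬U


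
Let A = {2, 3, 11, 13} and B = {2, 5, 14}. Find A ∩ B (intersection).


A = {2, 3, 11, 13}
B = {2, 5, 14}
Operation: intersection
Elements in both: 2

{2}


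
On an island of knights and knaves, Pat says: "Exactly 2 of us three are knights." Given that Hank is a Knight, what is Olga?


Pat claims exactly 2 knights among Pat, Hank, Olga.
Given: Hank is a Knight.

Case 1: Pat is a Knight (tells truth)
  Then exactly 2 of the three are knights.
  Counting Pat, Hank: 2 knight(s) so far. Need 0 more → Olga = Knave.
Case 2: Pat is a Knave (lies)
  Then the count is NOT 2.
  If Olga = Knight, count = 2 = 2 → claim would be true, contradicts lie.
  If Olga = Knave, count = 1 ≠ 2 → lie confirmed ✓

Olga is a Knave.

Knave


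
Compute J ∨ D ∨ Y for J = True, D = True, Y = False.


J = True, D = True, Y = False
Step 1: J ∨ D = True OR True = True
Step 2: True ∨ Y = True OR False = True
OR is true when at least one operand is true.

True
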